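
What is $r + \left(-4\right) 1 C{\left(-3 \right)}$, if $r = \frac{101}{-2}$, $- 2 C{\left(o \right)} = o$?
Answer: $- \frac{113}{2} \approx -56.5$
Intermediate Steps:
$C{\left(o \right)} = - \frac{o}{2}$
$r = - \frac{101}{2}$ ($r = 101 \left(- \frac{1}{2}\right) = - \frac{101}{2} \approx -50.5$)
$r + \left(-4\right) 1 C{\left(-3 \right)} = - \frac{101}{2} + \left(-4\right) 1 \left(\left(- \frac{1}{2}\right) \left(-3\right)\right) = - \frac{101}{2} - 6 = - \frac{113}{2}$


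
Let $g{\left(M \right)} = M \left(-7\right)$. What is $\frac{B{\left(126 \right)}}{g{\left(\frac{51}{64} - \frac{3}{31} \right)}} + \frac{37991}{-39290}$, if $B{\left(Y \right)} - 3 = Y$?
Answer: $- \frac{3475037311}{127338890} \approx -27.29$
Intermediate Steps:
$B{\left(Y \right)} = 3 + Y$
$g{\left(M \right)} = - 7 M$
$\frac{B{\left(126 \right)}}{g{\left(\frac{51}{64} - \frac{3}{31} \right)}} + \frac{37991}{-39290} = \frac{3 + 126}{\left(-7\right) \left(\frac{51}{64} - \frac{3}{31}\right)} + \frac{37991}{-39290} = \frac{129}{\left(-7\right) \left(51 \cdot \frac{1}{64} - \frac{3}{31}\right)} + 37991 \left(- \frac{1}{39290}\right) = \frac{129}{\left(-7\right) \left(\frac{51}{64} - \frac{3}{31}\right)} - \frac{37991}{39290} = \frac{129}{\left(-7\right) \frac{1389}{1984}} - \frac{37991}{39290} = \frac{129}{- \frac{9723}{1984}} - \frac{37991}{39290} = 129 \left(- \frac{1984}{9723}\right) - \frac{37991}{39290} = - \frac{85312}{3241} - \frac{37991}{39290} = - \frac{3475037311}{127338890}$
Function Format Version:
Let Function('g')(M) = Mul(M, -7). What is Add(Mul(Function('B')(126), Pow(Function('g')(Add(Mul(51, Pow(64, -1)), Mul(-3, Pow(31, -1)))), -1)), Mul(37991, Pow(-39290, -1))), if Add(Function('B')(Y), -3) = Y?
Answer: Rational(-3475037311, 127338890) ≈ -27.290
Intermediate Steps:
Function('B')(Y) = Add(3, Y)
Function('g')(M) = Mul(-7, M)
Add(Mul(Function('B')(126), Pow(Function('g')(Add(Mul(51, Pow(64, -1)), Mul(-3, Pow(31, -1)))), -1)), Mul(37991, Pow(-39290, -1))) = Add(Mul(Add(3, 126), Pow(Mul(-7, Add(Mul(51, Pow(64, -1)), Mul(-3, Pow(31, -1)))), -1)), Mul(37991, Pow(-39290, -1))) = Add(Mul(129, Pow(Mul(-7, Add(Mul(51, Rational(1, 64)), Mul(-3, Rational(1, 31)))), -1)), Mul(37991, Rational(-1, 39290))) = Add(Mul(129, Pow(Mul(-7, Add(Rational(51, 64), Rational(-3, 31))), -1)), Rational(-37991, 39290)) = Add(Mul(129, Pow(Mul(-7, Rational(1389, 1984)), -1)), Rational(-37991, 39290)) = Add(Mul(129, Pow(Rational(-9723, 1984), -1)), Rational(-37991, 39290)) = Add(Mul(129, Rational(-1984, 9723)), Rational(-37991, 39290)) = Add(Rational(-85312, 3241), Rational(-37991, 39290)) = Rational(-3475037311, 127338890)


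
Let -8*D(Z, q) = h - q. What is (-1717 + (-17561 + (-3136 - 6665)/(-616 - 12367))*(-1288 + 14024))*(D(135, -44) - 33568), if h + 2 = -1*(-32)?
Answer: 389984306102398287/51932 ≈ 7.5095e+12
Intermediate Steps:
h = 30 (h = -2 - 1*(-32) = -2 + 32 = 30)
D(Z, q) = -15/4 + q/8 (D(Z, q) = -(30 - q)/8 = -15/4 + q/8)
(-1717 + (-17561 + (-3136 - 6665)/(-616 - 12367))*(-1288 + 14024))*(D(135, -44) - 33568) = (-1717 + (-17561 + (-3136 - 6665)/(-616 - 12367))*(-1288 + 14024))*((-15/4 + (1/8)*(-44)) - 33568) = (-1717 + (-17561 - 9801/(-12983))*12736)*((-15/4 - 11/2) - 33568) = (-1717 + (-17561 - 9801*(-1/12983))*12736)*(-37/4 - 33568) = (-1717 + (-17561 + 9801/12983)*12736)*(-134309/4) = (-1717 - 227984662/12983*12736)*(-134309/4) = (-1717 - 2903612655232/12983)*(-134309/4) = -2903634947043/12983*(-134309/4) = 389984306102398287/51932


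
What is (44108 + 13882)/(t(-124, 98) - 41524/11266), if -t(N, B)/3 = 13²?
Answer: -326657670/2876693 ≈ -113.55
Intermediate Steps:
t(N, B) = -507 (t(N, B) = -3*13² = -3*169 = -507)
(44108 + 13882)/(t(-124, 98) - 41524/11266) = (44108 + 13882)/(-507 - 41524/11266) = 57990/(-507 - 41524*1/11266) = 57990/(-507 - 20762/5633) = 57990/(-2876693/5633) = 57990*(-5633/2876693) = -326657670/2876693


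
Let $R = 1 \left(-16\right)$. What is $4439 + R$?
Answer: $4423$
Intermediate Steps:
$R = -16$
$4439 + R = 4439 - 16 = 4423$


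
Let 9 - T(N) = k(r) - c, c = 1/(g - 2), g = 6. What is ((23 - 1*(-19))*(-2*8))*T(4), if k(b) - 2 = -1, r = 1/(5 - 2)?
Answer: -5544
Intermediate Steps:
r = ⅓ (r = 1/3 = ⅓ ≈ 0.33333)
k(b) = 1 (k(b) = 2 - 1 = 1)
c = ¼ (c = 1/(6 - 2) = 1/4 = ¼ ≈ 0.25000)
T(N) = 33/4 (T(N) = 9 - (1 - 1*¼) = 9 - (1 - ¼) = 9 - 1*¾ = 9 - ¾ = 33/4)
((23 - 1*(-19))*(-2*8))*T(4) = ((23 - 1*(-19))*(-2*8))*(33/4) = ((23 + 19)*(-16))*(33/4) = (42*(-16))*(33/4) = -672*33/4 = -5544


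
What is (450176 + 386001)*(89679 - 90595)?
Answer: -765938132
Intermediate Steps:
(450176 + 386001)*(89679 - 90595) = 836177*(-916) = -765938132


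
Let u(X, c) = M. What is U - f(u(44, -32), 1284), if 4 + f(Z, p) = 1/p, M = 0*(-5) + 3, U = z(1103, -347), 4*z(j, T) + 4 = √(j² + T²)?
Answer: 3851/1284 + √1337018/4 ≈ 292.07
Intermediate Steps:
z(j, T) = -1 + √(T² + j²)/4 (z(j, T) = -1 + √(j² + T²)/4 = -1 + √(T² + j²)/4)
U = -1 + √1337018/4 (U = -1 + √((-347)² + 1103²)/4 = -1 + √(120409 + 1216609)/4 = -1 + √1337018/4 ≈ 288.07)
M = 3 (M = 0 + 3 = 3)
u(X, c) = 3
f(Z, p) = -4 + 1/p
U - f(u(44, -32), 1284) = (-1 + √1337018/4) - (-4 + 1/1284) = (-1 + √1337018/4) - 1*(-5135/1284) = (-1 + √1337018/4) + 5135/1284 = 3851/1284 + √1337018/4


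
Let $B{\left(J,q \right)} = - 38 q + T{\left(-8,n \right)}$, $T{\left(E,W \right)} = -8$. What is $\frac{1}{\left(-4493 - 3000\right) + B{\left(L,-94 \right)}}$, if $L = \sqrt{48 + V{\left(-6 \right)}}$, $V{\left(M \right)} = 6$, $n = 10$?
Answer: $- \frac{1}{3929} \approx -0.00025452$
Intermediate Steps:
$L = 3 \sqrt{6}$ ($L = \sqrt{48 + 6} = \sqrt{54} = 3 \sqrt{6} \approx 7.3485$)
$B{\left(J,q \right)} = -8 - 38 q$ ($B{\left(J,q \right)} = - 38 q - 8 = -8 - 38 q$)
$\frac{1}{\left(-4493 - 3000\right) + B{\left(L,-94 \right)}} = \frac{1}{\left(-4493 - 3000\right) - -3564} = \frac{1}{\left(-4493 - 3000\right) + \left(-8 + 3572\right)} = \frac{1}{-7493 + 3564} = \frac{1}{-3929} = - \frac{1}{3929}$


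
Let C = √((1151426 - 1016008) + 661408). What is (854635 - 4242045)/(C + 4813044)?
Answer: -125413487508/178195321147 + 26057*√796826/178195321147 ≈ -0.70367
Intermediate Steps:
C = √796826 (C = √(135418 + 661408) = √796826 ≈ 892.65)
(854635 - 4242045)/(C + 4813044) = (854635 - 4242045)/(√796826 + 4813044) = -3387410/(4813044 + √796826)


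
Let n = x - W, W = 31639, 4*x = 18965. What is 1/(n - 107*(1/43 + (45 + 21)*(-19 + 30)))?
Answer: -172/17988145 ≈ -9.5619e-6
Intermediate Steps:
x = 18965/4 (x = (1/4)*18965 = 18965/4 ≈ 4741.3)
n = -107591/4 (n = 18965/4 - 1*31639 = 18965/4 - 31639 = -107591/4 ≈ -26898.)
1/(n - 107*(1/43 + (45 + 21)*(-19 + 30))) = 1/(-107591/4 - 107*(1/43 + (45 + 21)*(-19 + 30))) = 1/(-107591/4 - 107*(1/43 + 66*11)) = 1/(-107591/4 - 107*(1/43 + 726)) = 1/(-107591/4 - 107*31219/43) = 1/(-107591/4 - 1*3340433/43) = 1/(-107591/4 - 3340433/43) = 1/(-17988145/172) = -172/17988145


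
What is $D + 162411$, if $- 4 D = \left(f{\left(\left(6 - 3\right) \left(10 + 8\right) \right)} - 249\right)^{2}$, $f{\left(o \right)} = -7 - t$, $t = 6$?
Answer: $145250$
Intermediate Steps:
$f{\left(o \right)} = -13$ ($f{\left(o \right)} = -7 - 6 = -13$)
$D = -17161$ ($D = - \frac{\left(-13 - 249\right)^{2}}{4} = - \frac{\left(-262\right)^{2}}{4} = \left(- \frac{1}{4}\right) 68644 = -17161$)
$D + 162411 = -17161 + 162411 = 145250$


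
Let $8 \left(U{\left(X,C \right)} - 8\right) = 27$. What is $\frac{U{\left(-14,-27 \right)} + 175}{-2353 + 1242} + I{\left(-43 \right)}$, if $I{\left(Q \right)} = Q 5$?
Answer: $- \frac{1912411}{8888} \approx -215.17$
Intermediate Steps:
$U{\left(X,C \right)} = \frac{91}{8}$ ($U{\left(X,C \right)} = 8 + \frac{1}{8} \cdot 27 = 8 + \frac{27}{8} = \frac{91}{8}$)
$I{\left(Q \right)} = 5 Q$
$\frac{U{\left(-14,-27 \right)} + 175}{-2353 + 1242} + I{\left(-43 \right)} = \frac{\frac{91}{8} + 175}{-2353 + 1242} + 5 \left(-43\right) = \frac{1491}{8 \left(-1111\right)} - 215 = \frac{1491}{8} \left(- \frac{1}{1111}\right) - 215 = - \frac{1491}{8888} - 215 = - \frac{1912411}{8888}$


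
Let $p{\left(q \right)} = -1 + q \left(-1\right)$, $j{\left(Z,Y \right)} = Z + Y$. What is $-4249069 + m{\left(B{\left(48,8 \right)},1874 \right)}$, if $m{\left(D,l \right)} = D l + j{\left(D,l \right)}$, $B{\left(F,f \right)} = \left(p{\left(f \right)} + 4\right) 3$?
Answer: $-4275320$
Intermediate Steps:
$j{\left(Z,Y \right)} = Y + Z$
$p{\left(q \right)} = -1 - q$
$B{\left(F,f \right)} = 9 - 3 f$ ($B{\left(F,f \right)} = \left(\left(-1 - f\right) + 4\right) 3 = \left(3 - f\right) 3 = 9 - 3 f$)
$m{\left(D,l \right)} = D + l + D l$ ($m{\left(D,l \right)} = D l + \left(l + D\right) = D l + \left(D + l\right) = D + l + D l$)
$-4249069 + m{\left(B{\left(48,8 \right)},1874 \right)} = -4249069 + \left(\left(9 - 24\right) + 1874 + \left(9 - 24\right) 1874\right) = -4249069 - 26251 = -4275320$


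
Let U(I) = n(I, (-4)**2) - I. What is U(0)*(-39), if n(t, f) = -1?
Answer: 39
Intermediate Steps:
U(I) = -1 - I
U(0)*(-39) = (-1 - 1*0)*(-39) = (-1 + 0)*(-39) = -1*(-39) = 39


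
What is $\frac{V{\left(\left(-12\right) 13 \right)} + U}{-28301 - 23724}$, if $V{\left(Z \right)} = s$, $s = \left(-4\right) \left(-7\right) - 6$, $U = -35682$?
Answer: $\frac{7132}{10405} \approx 0.68544$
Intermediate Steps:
$s = 22$ ($s = 28 - 6 = 22$)
$V{\left(Z \right)} = 22$
$\frac{V{\left(\left(-12\right) 13 \right)} + U}{-28301 - 23724} = \frac{22 - 35682}{-28301 - 23724} = - \frac{35660}{-52025} = \left(-35660\right) \left(- \frac{1}{52025}\right) = \frac{7132}{10405}$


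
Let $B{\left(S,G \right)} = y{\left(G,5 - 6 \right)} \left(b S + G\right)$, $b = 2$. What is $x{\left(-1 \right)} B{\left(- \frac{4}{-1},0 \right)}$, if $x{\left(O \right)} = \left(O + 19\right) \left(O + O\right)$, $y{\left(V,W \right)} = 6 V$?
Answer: $0$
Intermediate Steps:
$x{\left(O \right)} = 2 O \left(19 + O\right)$ ($x{\left(O \right)} = \left(19 + O\right) 2 O = 2 O \left(19 + O\right)$)
$B{\left(S,G \right)} = 6 G \left(G + 2 S\right)$ ($B{\left(S,G \right)} = 6 G \left(2 S + G\right) = 6 G \left(G + 2 S\right)$)
$x{\left(-1 \right)} B{\left(- \frac{4}{-1},0 \right)} = 2 \left(-1\right) \left(19 - 1\right) 6 \cdot 0 \left(0 + 2 \left(- \frac{4}{-1}\right)\right) = 2 \left(-1\right) 18 \cdot 6 \cdot 0 \left(0 + 2 \left(\left(-4\right) \left(-1\right)\right)\right) = - 36 \cdot 6 \cdot 0 \left(0 + 2 \cdot 4\right) = - 36 \cdot 6 \cdot 0 \left(0 + 8\right) = - 36 \cdot 6 \cdot 0 \cdot 8 = \left(-36\right) 0 = 0$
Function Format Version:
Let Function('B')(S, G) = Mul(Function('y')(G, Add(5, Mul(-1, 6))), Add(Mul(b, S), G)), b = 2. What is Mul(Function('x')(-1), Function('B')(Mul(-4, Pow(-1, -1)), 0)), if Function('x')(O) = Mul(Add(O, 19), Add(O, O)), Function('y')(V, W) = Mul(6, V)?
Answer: 0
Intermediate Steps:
Function('x')(O) = Mul(2, O, Add(19, O)) (Function('x')(O) = Mul(Add(19, O), Mul(2, O)) = Mul(2, O, Add(19, O)))
Function('B')(S, G) = Mul(6, G, Add(G, Mul(2, S))) (Function('B')(S, G) = Mul(Mul(6, G), Add(Mul(2, S), G)) = Mul(Mul(6, G), Add(G, Mul(2, S))) = Mul(6, G, Add(G, Mul(2, S))))
Mul(Function('x')(-1), Function('B')(Mul(-4, Pow(-1, -1)), 0)) = Mul(Mul(2, -1, Add(19, -1)), Mul(6, 0, Add(0, Mul(2, Mul(-4, Pow(-1, -1)))))) = Mul(Mul(2, -1, 18), Mul(6, 0, Add(0, Mul(2, Mul(-4, -1))))) = Mul(-36, Mul(6, 0, Add(0, Mul(2, 4)))) = Mul(-36, Mul(6, 0, Add(0, 8))) = Mul(-36, Mul(6, 0, 8)) = Mul(-36, 0) = 0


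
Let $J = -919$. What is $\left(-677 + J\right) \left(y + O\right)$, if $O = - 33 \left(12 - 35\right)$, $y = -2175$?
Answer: $2259936$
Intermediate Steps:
$O = 759$ ($O = \left(-33\right) \left(-23\right) = 759$)
$\left(-677 + J\right) \left(y + O\right) = \left(-677 - 919\right) \left(-2175 + 759\right) = \left(-1596\right) \left(-1416\right) = 2259936$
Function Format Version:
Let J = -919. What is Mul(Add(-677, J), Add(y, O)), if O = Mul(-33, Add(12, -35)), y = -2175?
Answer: 2259936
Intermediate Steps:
O = 759 (O = Mul(-33, -23) = 759)
Mul(Add(-677, J), Add(y, O)) = Mul(Add(-677, -919), Add(-2175, 759)) = Mul(-1596, -1416) = 2259936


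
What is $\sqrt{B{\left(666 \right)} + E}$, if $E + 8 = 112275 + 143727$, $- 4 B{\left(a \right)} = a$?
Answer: $\frac{\sqrt{1023310}}{2} \approx 505.79$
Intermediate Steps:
$B{\left(a \right)} = - \frac{a}{4}$
$E = 255994$ ($E = -8 + \left(112275 + 143727\right) = -8 + 256002 = 255994$)
$\sqrt{B{\left(666 \right)} + E} = \sqrt{\left(- \frac{1}{4}\right) 666 + 255994} = \sqrt{- \frac{333}{2} + 255994} = \sqrt{\frac{511655}{2}} = \frac{\sqrt{1023310}}{2}$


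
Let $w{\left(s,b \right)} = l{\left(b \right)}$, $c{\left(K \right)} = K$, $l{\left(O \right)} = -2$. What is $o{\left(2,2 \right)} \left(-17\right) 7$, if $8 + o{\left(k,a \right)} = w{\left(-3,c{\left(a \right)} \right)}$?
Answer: $1190$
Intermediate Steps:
$w{\left(s,b \right)} = -2$
$o{\left(k,a \right)} = -10$ ($o{\left(k,a \right)} = -8 - 2 = -10$)
$o{\left(2,2 \right)} \left(-17\right) 7 = \left(-10\right) \left(-17\right) 7 = 170 \cdot 7 = 1190$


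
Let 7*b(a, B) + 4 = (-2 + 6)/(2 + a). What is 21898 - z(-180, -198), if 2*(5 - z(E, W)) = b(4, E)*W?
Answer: 153581/7 ≈ 21940.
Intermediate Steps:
b(a, B) = -4/7 + 4/(7*(2 + a)) (b(a, B) = -4/7 + ((-2 + 6)/(2 + a))/7 = -4/7 + (4/(2 + a))/7 = -4/7 + 4/(7*(2 + a)))
z(E, W) = 5 + 5*W/21 (z(E, W) = 5 - 4*(-1 - 1*4)/(7*(2 + 4))*W/2 = 5 - (4/7)*(-1 - 4)/6*W/2 = 5 - (4/7)*(1/6)*(-5)*W/2 = 5 - (-5)*W/21 = 5 + 5*W/21)
21898 - z(-180, -198) = 21898 - (5 + (5/21)*(-198)) = 21898 - (5 - 330/7) = 21898 - 1*(-295/7) = 21898 + 295/7 = 153581/7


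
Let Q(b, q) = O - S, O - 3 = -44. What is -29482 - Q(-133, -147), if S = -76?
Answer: -29517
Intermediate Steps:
O = -41 (O = 3 - 44 = -41)
Q(b, q) = 35 (Q(b, q) = -41 - 1*(-76) = -41 + 76 = 35)
-29482 - Q(-133, -147) = -29482 - 1*35 = -29482 - 35 = -29517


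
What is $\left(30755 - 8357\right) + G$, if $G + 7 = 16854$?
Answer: $39245$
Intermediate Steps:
$G = 16847$ ($G = -7 + 16854 = 16847$)
$\left(30755 - 8357\right) + G = \left(30755 - 8357\right) + 16847 = 22398 + 16847 = 39245$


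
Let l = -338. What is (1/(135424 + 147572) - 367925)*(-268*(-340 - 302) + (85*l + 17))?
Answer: -1658339997643173/31444 ≈ -5.2739e+10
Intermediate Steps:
(1/(135424 + 147572) - 367925)*(-268*(-340 - 302) + (85*l + 17)) = (1/(135424 + 147572) - 367925)*(-268*(-340 - 302) + (85*(-338) + 17)) = (1/282996 - 367925)*(-268*(-642) + (-28730 + 17)) = (1/282996 - 367925)*(172056 - 28713) = -104121303299/282996*143343 = -1658339997643173/31444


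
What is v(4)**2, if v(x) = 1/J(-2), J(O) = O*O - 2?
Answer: 1/4 ≈ 0.25000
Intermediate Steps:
J(O) = -2 + O**2 (J(O) = O**2 - 2 = -2 + O**2)
v(x) = 1/2 (v(x) = 1/(-2 + (-2)**2) = 1/(-2 + 4) = 1/2)
v(4)**2 = (1/2)**2 = 1/4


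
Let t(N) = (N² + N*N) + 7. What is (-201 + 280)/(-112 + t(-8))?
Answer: 79/23 ≈ 3.4348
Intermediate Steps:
t(N) = 7 + 2*N² (t(N) = (N² + N²) + 7 = 2*N² + 7 = 7 + 2*N²)
(-201 + 280)/(-112 + t(-8)) = (-201 + 280)/(-112 + (7 + 2*(-8)²)) = 79/(-112 + (7 + 2*64)) = 79/(-112 + (7 + 128)) = 79/(-112 + 135) = 79/23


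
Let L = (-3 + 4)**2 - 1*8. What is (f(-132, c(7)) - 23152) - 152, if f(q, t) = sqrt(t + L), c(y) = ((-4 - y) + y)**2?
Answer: -23301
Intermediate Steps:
L = -7 (L = 1**2 - 8 = 1 - 8 = -7)
c(y) = 16 (c(y) = (-4)**2 = 16)
f(q, t) = sqrt(-7 + t) (f(q, t) = sqrt(t - 7) = sqrt(-7 + t))
(f(-132, c(7)) - 23152) - 152 = (sqrt(-7 + 16) - 23152) - 152 = (sqrt(9) - 23152) - 152 = (3 - 23152) - 152 = -23149 - 152 = -23301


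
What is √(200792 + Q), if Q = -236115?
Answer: I*√35323 ≈ 187.94*I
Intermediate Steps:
√(200792 + Q) = √(200792 - 236115) = √(-35323) = I*√35323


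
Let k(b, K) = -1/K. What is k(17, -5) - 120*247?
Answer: -148199/5 ≈ -29640.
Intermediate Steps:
k(17, -5) - 120*247 = -1/(-5) - 120*247 = -1*(-1/5) - 29640 = 1/5 - 29640 = -148199/5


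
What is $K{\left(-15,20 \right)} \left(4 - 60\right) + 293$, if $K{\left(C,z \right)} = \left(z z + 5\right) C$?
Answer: $340493$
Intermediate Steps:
$K{\left(C,z \right)} = C \left(5 + z^{2}\right)$ ($K{\left(C,z \right)} = \left(z^{2} + 5\right) C = \left(5 + z^{2}\right) C = C \left(5 + z^{2}\right)$)
$K{\left(-15,20 \right)} \left(4 - 60\right) + 293 = - 15 \left(5 + 20^{2}\right) \left(4 - 60\right) + 293 = - 15 \left(5 + 400\right) \left(4 - 60\right) + 293 = \left(-15\right) 405 \left(-56\right) + 293 = \left(-6075\right) \left(-56\right) + 293 = 340200 + 293 = 340493$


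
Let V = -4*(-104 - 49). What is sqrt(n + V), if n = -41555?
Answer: I*sqrt(40943) ≈ 202.34*I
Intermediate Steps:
V = 612 (V = -4*(-153) = 612)
sqrt(n + V) = sqrt(-41555 + 612) = sqrt(-40943) = I*sqrt(40943)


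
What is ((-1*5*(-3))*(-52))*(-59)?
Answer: 46020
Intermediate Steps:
((-1*5*(-3))*(-52))*(-59) = (-5*(-3)*(-52))*(-59) = (15*(-52))*(-59) = -780*(-59) = 46020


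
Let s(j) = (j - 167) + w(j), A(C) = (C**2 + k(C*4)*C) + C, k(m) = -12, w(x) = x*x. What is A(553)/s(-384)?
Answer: 299726/146905 ≈ 2.0403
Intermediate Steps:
w(x) = x**2
A(C) = C**2 - 11*C (A(C) = (C**2 - 12*C) + C = C**2 - 11*C)
s(j) = -167 + j + j**2 (s(j) = (j - 167) + j**2 = (-167 + j) + j**2 = -167 + j + j**2)
A(553)/s(-384) = (553*(-11 + 553))/(-167 - 384 + (-384)**2) = (553*542)/(-167 - 384 + 147456) = 299726/146905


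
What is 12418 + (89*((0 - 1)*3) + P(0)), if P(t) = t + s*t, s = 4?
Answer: 12151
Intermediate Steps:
P(t) = 5*t (P(t) = t + 4*t = 5*t)
12418 + (89*((0 - 1)*3) + P(0)) = 12418 + (89*((0 - 1)*3) + 5*0) = 12418 + (89*(-1*3) + 0) = 12418 + (89*(-3) + 0) = 12418 + (-267 + 0) = 12418 - 267 = 12151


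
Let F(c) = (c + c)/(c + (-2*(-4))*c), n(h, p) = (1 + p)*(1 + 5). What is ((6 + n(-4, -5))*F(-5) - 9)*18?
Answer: -234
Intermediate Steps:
n(h, p) = 6 + 6*p (n(h, p) = (1 + p)*6 = 6 + 6*p)
F(c) = 2/9 (F(c) = (2*c)/(c + 8*c) = (2*c)/((9*c)) = (2*c)*(1/(9*c)) = 2/9)
((6 + n(-4, -5))*F(-5) - 9)*18 = ((6 + (6 + 6*(-5)))*(2/9) - 9)*18 = ((6 + (6 - 30))*(2/9) - 9)*18 = ((6 - 24)*(2/9) - 9)*18 = (-18*2/9 - 9)*18 = (-4 - 9)*18 = -13*18 = -234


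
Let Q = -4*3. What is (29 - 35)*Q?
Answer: 72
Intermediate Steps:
Q = -12
(29 - 35)*Q = (29 - 35)*(-12) = -6*(-12) = 72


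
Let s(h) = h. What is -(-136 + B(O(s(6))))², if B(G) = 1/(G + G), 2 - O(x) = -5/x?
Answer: -5331481/289 ≈ -18448.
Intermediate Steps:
O(x) = 2 + 5/x (O(x) = 2 - (-5)/x = 2 + 5/x)
B(G) = 1/(2*G)
-(-136 + B(O(s(6))))² = -(-136 + 1/(2*(2 + 5/6)))² = -(-136 + 1/(2*(2 + 5*(⅙))))² = -(-136 + 1/(2*(2 + ⅚)))² = -(-136 + 1/(2*(17/6)))² = -(-136 + (½)*(6/17))² = -(-136 + 3/17)² = -(-2309/17)² = -1*5331481/289 = -5331481/289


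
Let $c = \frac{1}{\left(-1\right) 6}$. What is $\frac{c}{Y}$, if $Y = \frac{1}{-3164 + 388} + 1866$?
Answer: $- \frac{1388}{15540045} \approx -8.9318 \cdot 10^{-5}$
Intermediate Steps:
$c = - \frac{1}{6}$ ($c = \frac{1}{-6} = - \frac{1}{6} \approx -0.16667$)
$Y = \frac{5180015}{2776}$ ($Y = \frac{1}{-2776} + 1866 = - \frac{1}{2776} + 1866 = \frac{5180015}{2776} \approx 1866.0$)
$\frac{c}{Y} = - \frac{1}{6 \cdot \frac{5180015}{2776}} = \left(- \frac{1}{6}\right) \frac{2776}{5180015} = - \frac{1388}{15540045}$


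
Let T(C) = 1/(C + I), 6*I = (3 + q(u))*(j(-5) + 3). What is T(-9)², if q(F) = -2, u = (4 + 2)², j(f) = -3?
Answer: 1/81 ≈ 0.012346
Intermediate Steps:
u = 36 (u = 6² = 36)
I = 0 (I = ((3 - 2)*(-3 + 3))/6 = (1*0)/6 = (⅙)*0 = 0)
T(C) = 1/C (T(C) = 1/(C + 0) = 1/C)
T(-9)² = (1/(-9))² = (-⅑)² = 1/81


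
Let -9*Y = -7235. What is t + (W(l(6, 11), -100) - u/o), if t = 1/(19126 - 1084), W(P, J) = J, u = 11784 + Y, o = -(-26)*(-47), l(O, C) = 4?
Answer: -1483215365/16535493 ≈ -89.699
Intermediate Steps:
Y = 7235/9 (Y = -⅑*(-7235) = 7235/9 ≈ 803.89)
o = -1222 (o = -26*47 = -1222)
u = 113291/9 (u = 11784 + 7235/9 = 113291/9 ≈ 12588.)
t = 1/18042 ≈ 5.5426e-5
t + (W(l(6, 11), -100) - u/o) = 1/18042 + (-100 - 113291/(9*(-1222))) = 1/18042 + (-100 - 113291*(-1)/(9*1222)) = 1/18042 + (-100 - 1*(-113291/10998)) = 1/18042 + (-100 + 113291/10998) = 1/18042 - 986509/10998 = -1483215365/16535493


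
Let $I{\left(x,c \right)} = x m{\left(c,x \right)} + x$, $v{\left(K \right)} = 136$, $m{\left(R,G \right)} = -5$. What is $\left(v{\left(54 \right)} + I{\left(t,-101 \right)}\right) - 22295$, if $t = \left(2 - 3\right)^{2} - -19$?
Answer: $-22239$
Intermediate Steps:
$t = 20$ ($t = \left(-1\right)^{2} + 19 = 1 + 19 = 20$)
$I{\left(x,c \right)} = - 4 x$ ($I{\left(x,c \right)} = x \left(-5\right) + x = - 5 x + x = - 4 x$)
$\left(v{\left(54 \right)} + I{\left(t,-101 \right)}\right) - 22295 = \left(136 - 80\right) - 22295 = 56 - 22295 = -22239$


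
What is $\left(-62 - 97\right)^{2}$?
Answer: $25281$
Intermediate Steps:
$\left(-62 - 97\right)^{2} = \left(-159\right)^{2} = 25281$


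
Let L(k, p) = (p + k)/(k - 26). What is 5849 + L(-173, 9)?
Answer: 1164115/199 ≈ 5849.8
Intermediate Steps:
L(k, p) = (k + p)/(-26 + k)
5849 + L(-173, 9) = 5849 + (-173 + 9)/(-26 - 173) = 5849 - 164/(-199) = 5849 - 1/199*(-164) = 5849 + 164/199 = 1164115/199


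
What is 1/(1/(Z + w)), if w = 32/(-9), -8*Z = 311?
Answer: -3055/72 ≈ -42.431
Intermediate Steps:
Z = -311/8 (Z = -1/8*311 = -311/8 ≈ -38.875)
w = -32/9 (w = 32*(-1/9) = -32/9 ≈ -3.5556)
1/(1/(Z + w)) = 1/(1/(-311/8 - 32/9)) = 1/(1/(-3055/72)) = 1/(-72/3055) = -3055/72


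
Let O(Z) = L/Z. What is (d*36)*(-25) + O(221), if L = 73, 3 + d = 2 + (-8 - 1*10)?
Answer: 3779173/221 ≈ 17100.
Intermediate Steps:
d = -19 (d = -3 + (2 + (-8 - 1*10)) = -3 + (2 + (-8 - 10)) = -3 + (2 - 18) = -3 - 16 = -19)
O(Z) = 73/Z
(d*36)*(-25) + O(221) = -19*36*(-25) + 73/221 = -684*(-25) + 73*(1/221) = 17100 + 73/221 = 3779173/221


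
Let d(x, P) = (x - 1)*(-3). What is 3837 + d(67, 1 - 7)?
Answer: 3639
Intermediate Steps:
d(x, P) = 3 - 3*x (d(x, P) = (-1 + x)*(-3) = 3 - 3*x)
3837 + d(67, 1 - 7) = 3837 + (3 - 3*67) = 3837 + (3 - 201) = 3837 - 198 = 3639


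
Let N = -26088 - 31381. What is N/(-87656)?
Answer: 57469/87656 ≈ 0.65562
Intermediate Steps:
N = -57469
N/(-87656) = -57469/(-87656) = -57469*(-1/87656) = 57469/87656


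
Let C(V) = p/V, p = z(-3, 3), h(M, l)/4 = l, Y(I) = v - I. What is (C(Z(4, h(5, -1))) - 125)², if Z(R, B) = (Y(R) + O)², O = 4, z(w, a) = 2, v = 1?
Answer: 15129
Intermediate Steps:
Y(I) = 1 - I
h(M, l) = 4*l
p = 2
Z(R, B) = (5 - R)² (Z(R, B) = ((1 - R) + 4)² = (5 - R)²)
C(V) = 2/V
(C(Z(4, h(5, -1))) - 125)² = (2/((-5 + 4)²) - 125)² = (2/((-1)²) - 125)² = (2/1 - 125)² = (2*1 - 125)² = (2 - 125)² = (-123)² = 15129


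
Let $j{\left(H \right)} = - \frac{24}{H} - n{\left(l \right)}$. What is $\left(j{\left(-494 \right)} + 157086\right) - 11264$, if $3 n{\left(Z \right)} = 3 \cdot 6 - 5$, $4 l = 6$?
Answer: $\frac{108050927}{741} \approx 1.4582 \cdot 10^{5}$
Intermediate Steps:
$l = \frac{3}{2}$ ($l = \frac{1}{4} \cdot 6 = \frac{3}{2} \approx 1.5$)
$n{\left(Z \right)} = \frac{13}{3}$ ($n{\left(Z \right)} = \frac{3 \cdot 6 - 5}{3} = \frac{18 - 5}{3} = \frac{1}{3} \cdot 13 = \frac{13}{3}$)
$j{\left(H \right)} = - \frac{13}{3} - \frac{24}{H}$ ($j{\left(H \right)} = - \frac{24}{H} - \frac{13}{3} = - \frac{13}{3} - \frac{24}{H}$)
$\left(j{\left(-494 \right)} + 157086\right) - 11264 = \left(\left(- \frac{13}{3} - \frac{24}{-494}\right) + 157086\right) - 11264 = \left(\left(- \frac{13}{3} - - \frac{12}{247}\right) + 157086\right) - 11264 = \left(\left(- \frac{13}{3} + \frac{12}{247}\right) + 157086\right) - 11264 = \left(- \frac{3175}{741} + 157086\right) - 11264 = \frac{116397551}{741} - 11264 = \frac{108050927}{741}$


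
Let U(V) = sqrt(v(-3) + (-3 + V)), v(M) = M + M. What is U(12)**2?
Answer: 3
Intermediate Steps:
v(M) = 2*M
U(V) = sqrt(-9 + V) (U(V) = sqrt(2*(-3) + (-3 + V)) = sqrt(-6 + (-3 + V)) = sqrt(-9 + V))
U(12)**2 = (sqrt(-9 + 12))**2 = (sqrt(3))**2 = 3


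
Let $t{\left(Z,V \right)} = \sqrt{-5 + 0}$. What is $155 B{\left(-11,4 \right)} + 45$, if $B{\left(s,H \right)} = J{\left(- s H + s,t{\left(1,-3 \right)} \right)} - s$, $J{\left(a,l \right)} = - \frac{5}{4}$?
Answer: $\frac{6225}{4} \approx 1556.3$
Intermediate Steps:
$t{\left(Z,V \right)} = i \sqrt{5}$ ($t{\left(Z,V \right)} = \sqrt{-5} = i \sqrt{5}$)
$J{\left(a,l \right)} = - \frac{5}{4}$ ($J{\left(a,l \right)} = \left(-5\right) \frac{1}{4} = - \frac{5}{4}$)
$B{\left(s,H \right)} = - \frac{5}{4} - s$
$155 B{\left(-11,4 \right)} + 45 = 155 \left(- \frac{5}{4} - -11\right) + 45 = 155 \left(- \frac{5}{4} + 11\right) + 45 = 155 \cdot \frac{39}{4} + 45 = \frac{6045}{4} + 45 = \frac{6225}{4}$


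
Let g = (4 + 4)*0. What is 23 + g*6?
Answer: 23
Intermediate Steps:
g = 0 (g = 8*0 = 0)
23 + g*6 = 23 + 0*6 = 23 + 0 = 23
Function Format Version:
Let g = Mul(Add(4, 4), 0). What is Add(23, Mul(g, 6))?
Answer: 23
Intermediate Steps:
g = 0 (g = Mul(8, 0) = 0)
Add(23, Mul(g, 6)) = Add(23, Mul(0, 6)) = Add(23, 0) = 23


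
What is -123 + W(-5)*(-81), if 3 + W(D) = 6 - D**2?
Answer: 1659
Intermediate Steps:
W(D) = 3 - D**2 (W(D) = -3 + (6 - D**2) = 3 - D**2)
-123 + W(-5)*(-81) = -123 + (3 - 1*(-5)**2)*(-81) = -123 + (3 - 1*25)*(-81) = -123 + (3 - 25)*(-81) = -123 - 22*(-81) = -123 + 1782 = 1659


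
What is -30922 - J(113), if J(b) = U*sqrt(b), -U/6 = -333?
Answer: -30922 - 1998*sqrt(113) ≈ -52161.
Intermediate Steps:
U = 1998 (U = -6*(-333) = 1998)
J(b) = 1998*sqrt(b)
-30922 - J(113) = -30922 - 1998*sqrt(113)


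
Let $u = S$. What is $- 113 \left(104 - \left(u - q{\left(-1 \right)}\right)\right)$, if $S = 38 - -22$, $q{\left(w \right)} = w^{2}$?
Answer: $-5085$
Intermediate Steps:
$S = 60$ ($S = 38 + 22 = 60$)
$u = 60$
$- 113 \left(104 - \left(u - q{\left(-1 \right)}\right)\right) = - 113 \left(104 + \left(\left(-1\right)^{2} - 60\right)\right) = - 113 \left(104 + \left(1 - 60\right)\right) = - 113 \left(104 - 59\right) = \left(-113\right) 45 = -5085$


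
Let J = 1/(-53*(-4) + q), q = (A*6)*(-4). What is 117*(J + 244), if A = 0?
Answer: 6052293/212 ≈ 28549.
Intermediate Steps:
q = 0 (q = (0*6)*(-4) = 0*(-4) = 0)
J = 1/212 (J = 1/(-53*(-4) + 0) = 1/(212 + 0) = 1/212 ≈ 0.0047170)
117*(J + 244) = 117*(1/212 + 244) = 117*(51729/212) = 6052293/212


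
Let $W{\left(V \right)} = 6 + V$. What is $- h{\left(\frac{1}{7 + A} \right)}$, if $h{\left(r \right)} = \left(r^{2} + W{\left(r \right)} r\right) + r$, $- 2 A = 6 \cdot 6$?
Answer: $\frac{75}{121} \approx 0.61983$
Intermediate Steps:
$A = -18$ ($A = - \frac{6 \cdot 6}{2} = \left(- \frac{1}{2}\right) 36 = -18$)
$h{\left(r \right)} = r + r^{2} + r \left(6 + r\right)$ ($h{\left(r \right)} = \left(r^{2} + \left(6 + r\right) r\right) + r = \left(r^{2} + r \left(6 + r\right)\right) + r = r + r^{2} + r \left(6 + r\right)$)
$- h{\left(\frac{1}{7 + A} \right)} = - \frac{7 + \frac{2}{7 - 18}}{7 - 18} = - \frac{7 + \frac{2}{-11}}{-11} = - \frac{\left(-1\right) \left(7 + 2 \left(- \frac{1}{11}\right)\right)}{11} = - \frac{\left(-1\right) \left(7 - \frac{2}{11}\right)}{11} = - \frac{\left(-1\right) 75}{11 \cdot 11} = \left(-1\right) \left(- \frac{75}{121}\right) = \frac{75}{121}$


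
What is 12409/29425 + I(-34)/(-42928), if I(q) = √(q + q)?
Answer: 12409/29425 - I*√17/21464 ≈ 0.42172 - 0.00019209*I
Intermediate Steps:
I(q) = √2*√q (I(q) = √(2*q) = √2*√q)
12409/29425 + I(-34)/(-42928) = 12409/29425 + (√2*√(-34))/(-42928) = 12409*(1/29425) + (√2*(I*√34))*(-1/42928) = 12409/29425 + (2*I*√17)*(-1/42928) = 12409/29425 - I*√17/21464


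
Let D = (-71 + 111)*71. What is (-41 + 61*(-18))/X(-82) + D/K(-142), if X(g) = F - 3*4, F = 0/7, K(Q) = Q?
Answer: 899/12 ≈ 74.917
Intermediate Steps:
D = 2840 (D = 40*71 = 2840)
F = 0 (F = 0*(⅐) = 0)
X(g) = -12 (X(g) = 0 - 3*4 = 0 - 12 = -12)
(-41 + 61*(-18))/X(-82) + D/K(-142) = (-41 + 61*(-18))/(-12) + 2840/(-142) = (-41 - 1098)*(-1/12) + 2840*(-1/142) = -1139*(-1/12) - 20 = 1139/12 - 20 = 899/12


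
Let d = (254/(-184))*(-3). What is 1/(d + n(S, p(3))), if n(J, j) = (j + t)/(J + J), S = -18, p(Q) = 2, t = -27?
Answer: 207/1001 ≈ 0.20679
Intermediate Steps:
n(J, j) = (-27 + j)/(2*J) (n(J, j) = (j - 27)/(J + J) = (-27 + j)/((2*J)) = (-27 + j)*(1/(2*J)) = (-27 + j)/(2*J))
d = 381/92 (d = (254*(-1/184))*(-3) = -127/92*(-3) = 381/92 ≈ 4.1413)
1/(d + n(S, p(3))) = 1/(381/92 + (½)*(-27 + 2)/(-18)) = 1/(381/92 + (½)*(-1/18)*(-25)) = 1/(381/92 + 25/36) = 1/(1001/207) = 207/1001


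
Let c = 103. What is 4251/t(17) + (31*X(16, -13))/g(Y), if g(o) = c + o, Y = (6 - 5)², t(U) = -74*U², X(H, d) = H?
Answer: 1270669/278018 ≈ 4.5705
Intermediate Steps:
Y = 1 (Y = 1² = 1)
g(o) = 103 + o
4251/t(17) + (31*X(16, -13))/g(Y) = 4251/((-74*17²)) + (31*16)/(103 + 1) = 4251/((-74*289)) + 496/104 = 4251/(-21386) + 496*(1/104) = 4251*(-1/21386) + 62/13 = -4251/21386 + 62/13 = 1270669/278018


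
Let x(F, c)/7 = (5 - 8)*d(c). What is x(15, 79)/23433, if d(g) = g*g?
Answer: -43687/7811 ≈ -5.5930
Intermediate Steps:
d(g) = g²
x(F, c) = -21*c² (x(F, c) = 7*((5 - 8)*c²) = 7*(-3*c²) = -21*c²)
x(15, 79)/23433 = -21*79²/23433 = -21*6241*(1/23433) = -131061*1/23433 = -43687/7811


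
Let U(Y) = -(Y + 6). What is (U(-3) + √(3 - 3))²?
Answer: 9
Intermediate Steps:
U(Y) = -6 - Y (U(Y) = -(6 + Y) = -6 - Y)
(U(-3) + √(3 - 3))² = ((-6 - 1*(-3)) + √(3 - 3))² = ((-6 + 3) + √0)² = (-3 + 0)² = (-3)² = 9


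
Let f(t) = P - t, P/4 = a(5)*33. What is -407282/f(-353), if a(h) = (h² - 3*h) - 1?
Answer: -407282/1541 ≈ -264.30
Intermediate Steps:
a(h) = -1 + h² - 3*h
P = 1188 (P = 4*((-1 + 5² - 3*5)*33) = 4*((-1 + 25 - 15)*33) = 4*(9*33) = 4*297 = 1188)
f(t) = 1188 - t
-407282/f(-353) = -407282/(1188 - 1*(-353)) = -407282/(1188 + 353) = -407282/1541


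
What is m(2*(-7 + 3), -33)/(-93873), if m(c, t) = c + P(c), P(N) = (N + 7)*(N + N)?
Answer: -8/93873 ≈ -8.5221e-5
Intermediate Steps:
P(N) = 2*N*(7 + N) (P(N) = (7 + N)*(2*N) = 2*N*(7 + N))
m(c, t) = c + 2*c*(7 + c)
m(2*(-7 + 3), -33)/(-93873) = ((2*(-7 + 3))*(15 + 2*(2*(-7 + 3))))/(-93873) = ((2*(-4))*(15 + 2*(2*(-4))))*(-1/93873) = -8*(15 + 2*(-8))*(-1/93873) = -8*(15 - 16)*(-1/93873) = -8*(-1)*(-1/93873) = 8*(-1/93873) = -8/93873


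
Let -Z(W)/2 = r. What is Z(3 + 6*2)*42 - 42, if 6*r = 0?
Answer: -42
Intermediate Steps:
r = 0 (r = (1/6)*0 = 0)
Z(W) = 0 (Z(W) = -2*0 = 0)
Z(3 + 6*2)*42 - 42 = 0*42 - 42 = 0 - 42 = -42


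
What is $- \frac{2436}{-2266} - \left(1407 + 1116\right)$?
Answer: $- \frac{2857341}{1133} \approx -2521.9$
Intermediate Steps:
$- \frac{2436}{-2266} - \left(1407 + 1116\right) = \left(-2436\right) \left(- \frac{1}{2266}\right) - 2523 = \frac{1218}{1133} - 2523 = - \frac{2857341}{1133}$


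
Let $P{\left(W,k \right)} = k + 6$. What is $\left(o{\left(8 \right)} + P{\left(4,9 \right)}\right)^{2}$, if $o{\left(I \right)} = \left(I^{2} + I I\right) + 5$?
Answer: $21904$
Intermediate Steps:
$P{\left(W,k \right)} = 6 + k$
$o{\left(I \right)} = 5 + 2 I^{2}$ ($o{\left(I \right)} = \left(I^{2} + I^{2}\right) + 5 = 2 I^{2} + 5 = 5 + 2 I^{2}$)
$\left(o{\left(8 \right)} + P{\left(4,9 \right)}\right)^{2} = \left(\left(5 + 2 \cdot 8^{2}\right) + \left(6 + 9\right)\right)^{2} = \left(\left(5 + 2 \cdot 64\right) + 15\right)^{2} = \left(\left(5 + 128\right) + 15\right)^{2} = \left(133 + 15\right)^{2} = 148^{2} = 21904$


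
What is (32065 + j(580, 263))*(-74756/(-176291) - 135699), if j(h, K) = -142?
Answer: -763675977196719/176291 ≈ -4.3319e+9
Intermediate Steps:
(32065 + j(580, 263))*(-74756/(-176291) - 135699) = (32065 - 142)*(-74756/(-176291) - 135699) = 31923*(-74756*(-1/176291) - 135699) = 31923*(74756/176291 - 135699) = 31923*(-23922437653/176291) = -763675977196719/176291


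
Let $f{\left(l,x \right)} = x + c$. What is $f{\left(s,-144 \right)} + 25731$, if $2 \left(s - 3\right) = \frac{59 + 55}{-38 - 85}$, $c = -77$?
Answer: $25510$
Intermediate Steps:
$s = \frac{104}{41}$ ($s = 3 + \frac{\left(59 + 55\right) \frac{1}{-38 - 85}}{2} = 3 + \frac{114 \frac{1}{-123}}{2} = 3 + \frac{114 \left(- \frac{1}{123}\right)}{2} = 3 + \frac{1}{2} \left(- \frac{38}{41}\right) = 3 - \frac{19}{41} = \frac{104}{41} \approx 2.5366$)
$f{\left(l,x \right)} = -77 + x$ ($f{\left(l,x \right)} = x - 77 = -77 + x$)
$f{\left(s,-144 \right)} + 25731 = \left(-77 - 144\right) + 25731 = -221 + 25731 = 25510$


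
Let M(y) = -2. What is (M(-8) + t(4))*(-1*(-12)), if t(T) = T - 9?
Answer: -84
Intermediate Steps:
t(T) = -9 + T
(M(-8) + t(4))*(-1*(-12)) = (-2 + (-9 + 4))*(-1*(-12)) = (-2 - 5)*12 = -7*12 = -84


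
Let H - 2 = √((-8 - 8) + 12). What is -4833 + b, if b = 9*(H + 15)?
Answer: -4680 + 18*I ≈ -4680.0 + 18.0*I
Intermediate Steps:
H = 2 + 2*I (H = 2 + √((-8 - 8) + 12) = 2 + √(-16 + 12) = 2 + √(-4) = 2 + 2*I ≈ 2.0 + 2.0*I)
b = 153 + 18*I (b = 9*((2 + 2*I) + 15) = 9*(17 + 2*I) = 153 + 18*I ≈ 153.0 + 18.0*I)
-4833 + b = -4833 + (153 + 18*I) = -4680 + 18*I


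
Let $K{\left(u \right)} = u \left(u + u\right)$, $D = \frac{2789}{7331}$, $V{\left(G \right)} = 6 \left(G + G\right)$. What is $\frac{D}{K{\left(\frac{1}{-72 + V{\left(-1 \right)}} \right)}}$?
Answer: $\frac{9839592}{7331} \approx 1342.2$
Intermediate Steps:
$V{\left(G \right)} = 12 G$ ($V{\left(G \right)} = 6 \cdot 2 G = 12 G$)
$D = \frac{2789}{7331}$ ($D = 2789 \cdot \frac{1}{7331} = \frac{2789}{7331} \approx 0.38044$)
$K{\left(u \right)} = 2 u^{2}$ ($K{\left(u \right)} = u 2 u = 2 u^{2}$)
$\frac{D}{K{\left(\frac{1}{-72 + V{\left(-1 \right)}} \right)}} = \frac{2789}{7331 \cdot 2 \left(\frac{1}{-72 + 12 \left(-1\right)}\right)^{2}} = \frac{2789}{7331 \cdot 2 \left(\frac{1}{-72 - 12}\right)^{2}} = \frac{2789}{7331 \cdot 2 \left(\frac{1}{-84}\right)^{2}} = \frac{2789}{7331 \cdot 2 \left(- \frac{1}{84}\right)^{2}} = \frac{2789}{7331 \cdot 2 \cdot \frac{1}{7056}} = \frac{2789 \frac{1}{\frac{1}{3528}}}{7331} = \frac{2789}{7331} \cdot 3528 = \frac{9839592}{7331}$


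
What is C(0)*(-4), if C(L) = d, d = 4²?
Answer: -64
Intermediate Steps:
d = 16
C(L) = 16
C(0)*(-4) = 16*(-4) = -64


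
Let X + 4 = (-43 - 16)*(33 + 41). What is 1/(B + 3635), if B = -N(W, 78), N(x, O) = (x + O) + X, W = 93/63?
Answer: 21/166436 ≈ 0.00012617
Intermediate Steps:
X = -4370 (X = -4 + (-43 - 16)*(33 + 41) = -4 - 59*74 = -4 - 4366 = -4370)
W = 31/21 (W = 93*(1/63) = 31/21 ≈ 1.4762)
N(x, O) = -4370 + O + x (N(x, O) = (x + O) - 4370 = (O + x) - 4370 = -4370 + O + x)
B = 90101/21 (B = -(-4370 + 78 + 31/21) = -1*(-90101/21) = 90101/21 ≈ 4290.5)
1/(B + 3635) = 1/(90101/21 + 3635) = 1/(166436/21) = 21/166436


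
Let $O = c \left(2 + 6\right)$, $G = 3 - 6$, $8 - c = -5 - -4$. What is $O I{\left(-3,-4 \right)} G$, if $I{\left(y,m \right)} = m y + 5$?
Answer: $-3672$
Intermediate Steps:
$I{\left(y,m \right)} = 5 + m y$
$c = 9$ ($c = 8 - \left(-5 - -4\right) = 8 - \left(-5 + 4\right) = 8 - -1 = 8 + 1 = 9$)
$G = -3$ ($G = 3 - 6 = -3$)
$O = 72$ ($O = 9 \left(2 + 6\right) = 9 \cdot 8 = 72$)
$O I{\left(-3,-4 \right)} G = 72 \left(5 - -12\right) \left(-3\right) = 72 \left(5 + 12\right) \left(-3\right) = 72 \cdot 17 \left(-3\right) = 1224 \left(-3\right) = -3672$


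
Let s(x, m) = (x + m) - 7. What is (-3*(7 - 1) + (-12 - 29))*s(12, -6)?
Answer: 59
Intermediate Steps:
s(x, m) = -7 + m + x (s(x, m) = (m + x) - 7 = -7 + m + x)
(-3*(7 - 1) + (-12 - 29))*s(12, -6) = (-3*(7 - 1) + (-12 - 29))*(-7 - 6 + 12) = (-3*6 - 41)*(-1) = (-18 - 41)*(-1) = -59*(-1) = 59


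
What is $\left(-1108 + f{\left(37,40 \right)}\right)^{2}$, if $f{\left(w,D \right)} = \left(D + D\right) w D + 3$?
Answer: $13758117025$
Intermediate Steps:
$f{\left(w,D \right)} = 3 + 2 w D^{2}$ ($f{\left(w,D \right)} = 2 D w D + 3 = 2 w D^{2} + 3 = 3 + 2 w D^{2}$)
$\left(-1108 + f{\left(37,40 \right)}\right)^{2} = \left(-1108 + \left(3 + 2 \cdot 37 \cdot 40^{2}\right)\right)^{2} = \left(-1108 + \left(3 + 2 \cdot 37 \cdot 1600\right)\right)^{2} = \left(-1108 + \left(3 + 118400\right)\right)^{2} = \left(-1108 + 118403\right)^{2} = 117295^{2} = 13758117025$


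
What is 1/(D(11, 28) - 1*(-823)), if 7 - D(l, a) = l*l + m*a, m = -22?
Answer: 1/1325 ≈ 0.00075472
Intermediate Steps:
D(l, a) = 7 - l**2 + 22*a (D(l, a) = 7 - (l*l - 22*a) = 7 - (l**2 - 22*a) = 7 + (-l**2 + 22*a) = 7 - l**2 + 22*a)
1/(D(11, 28) - 1*(-823)) = 1/((7 - 1*11**2 + 22*28) - 1*(-823)) = 1/((7 - 1*121 + 616) + 823) = 1/((7 - 121 + 616) + 823) = 1/(502 + 823) = 1/1325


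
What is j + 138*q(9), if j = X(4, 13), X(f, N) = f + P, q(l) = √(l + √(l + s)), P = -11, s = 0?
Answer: -7 + 276*√3 ≈ 471.05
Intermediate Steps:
q(l) = √(l + √l) (q(l) = √(l + √(l + 0)) = √(l + √l))
X(f, N) = -11 + f (X(f, N) = f - 11 = -11 + f)
j = -7 (j = -11 + 4 = -7)
j + 138*q(9) = -7 + 138*√(9 + √9) = -7 + 138*√(9 + 3) = -7 + 138*√12 = -7 + 138*(2*√3) = -7 + 276*√3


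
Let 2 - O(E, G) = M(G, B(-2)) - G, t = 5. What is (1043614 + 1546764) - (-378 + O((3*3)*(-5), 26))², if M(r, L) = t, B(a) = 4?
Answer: 2464353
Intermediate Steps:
M(r, L) = 5
O(E, G) = -3 + G (O(E, G) = 2 - (5 - G) = 2 + (-5 + G) = -3 + G)
(1043614 + 1546764) - (-378 + O((3*3)*(-5), 26))² = (1043614 + 1546764) - (-378 + (-3 + 26))² = 2590378 - (-378 + 23)² = 2590378 - 1*(-355)² = 2590378 - 1*126025 = 2590378 - 126025 = 2464353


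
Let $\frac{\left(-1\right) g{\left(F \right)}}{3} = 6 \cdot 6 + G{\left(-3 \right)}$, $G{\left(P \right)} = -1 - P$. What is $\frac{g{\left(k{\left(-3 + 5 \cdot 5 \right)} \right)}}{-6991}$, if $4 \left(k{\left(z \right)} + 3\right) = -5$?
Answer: $\frac{114}{6991} \approx 0.016307$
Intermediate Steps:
$k{\left(z \right)} = - \frac{17}{4}$ ($k{\left(z \right)} = -3 + \frac{1}{4} \left(-5\right) = -3 - \frac{5}{4} = - \frac{17}{4}$)
$g{\left(F \right)} = -114$ ($g{\left(F \right)} = - 3 \left(6 \cdot 6 - -2\right) = - 3 \left(36 + \left(-1 + 3\right)\right) = - 3 \left(36 + 2\right) = \left(-3\right) 38 = -114$)
$\frac{g{\left(k{\left(-3 + 5 \cdot 5 \right)} \right)}}{-6991} = - \frac{114}{-6991} = \left(-114\right) \left(- \frac{1}{6991}\right) = \frac{114}{6991}$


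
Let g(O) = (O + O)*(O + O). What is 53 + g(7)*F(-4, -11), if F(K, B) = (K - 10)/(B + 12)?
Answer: -2691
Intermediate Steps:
g(O) = 4*O² (g(O) = (2*O)*(2*O) = 4*O²)
F(K, B) = (-10 + K)/(12 + B)
53 + g(7)*F(-4, -11) = 53 + (4*7²)*((-10 - 4)/(12 - 11)) = 53 + (4*49)*(-14/1) = 53 + 196*(1*(-14)) = 53 + 196*(-14) = 53 - 2744 = -2691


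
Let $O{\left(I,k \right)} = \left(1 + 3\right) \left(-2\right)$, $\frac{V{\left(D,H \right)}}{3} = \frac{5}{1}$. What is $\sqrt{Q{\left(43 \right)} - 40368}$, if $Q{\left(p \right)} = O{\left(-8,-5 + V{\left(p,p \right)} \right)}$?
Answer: $14 i \sqrt{206} \approx 200.94 i$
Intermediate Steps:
$V{\left(D,H \right)} = 15$ ($V{\left(D,H \right)} = 3 \cdot \frac{5}{1} = 3 \cdot 5 \cdot 1 = 3 \cdot 5 = 15$)
$O{\left(I,k \right)} = -8$ ($O{\left(I,k \right)} = 4 \left(-2\right) = -8$)
$Q{\left(p \right)} = -8$
$\sqrt{Q{\left(43 \right)} - 40368} = \sqrt{-8 - 40368} = \sqrt{-40376} = 14 i \sqrt{206}$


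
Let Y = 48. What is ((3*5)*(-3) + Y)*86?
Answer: 258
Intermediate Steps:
((3*5)*(-3) + Y)*86 = ((3*5)*(-3) + 48)*86 = (15*(-3) + 48)*86 = (-45 + 48)*86 = 3*86 = 258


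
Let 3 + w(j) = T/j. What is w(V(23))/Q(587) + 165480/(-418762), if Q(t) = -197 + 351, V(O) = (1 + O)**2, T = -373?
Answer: -707207131/1688448384 ≈ -0.41885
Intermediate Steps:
Q(t) = 154
w(j) = -3 - 373/j
w(V(23))/Q(587) + 165480/(-418762) = (-3 - 373/(1 + 23)**2)/154 + 165480/(-418762) = (-3 - 373/(24**2))*(1/154) + 165480*(-1/418762) = (-3 - 373/576)*(1/154) - 82740/209381 = -2101/576*1/154 - 82740/209381 = -191/8064 - 82740/209381 = -707207131/1688448384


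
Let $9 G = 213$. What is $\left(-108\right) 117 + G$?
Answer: $- \frac{37837}{3} \approx -12612.0$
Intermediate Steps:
$G = \frac{71}{3}$ ($G = \frac{1}{9} \cdot 213 = \frac{71}{3} \approx 23.667$)
$\left(-108\right) 117 + G = \left(-108\right) 117 + \frac{71}{3} = -12636 + \frac{71}{3} = - \frac{37837}{3}$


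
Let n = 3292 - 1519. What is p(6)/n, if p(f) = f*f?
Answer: 4/197 ≈ 0.020305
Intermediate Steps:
p(f) = f**2
n = 1773
p(6)/n = 6**2/1773 = 36*(1/1773) = 4/197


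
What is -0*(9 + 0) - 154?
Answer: -154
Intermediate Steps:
-0*(9 + 0) - 154 = -0*9 - 154 = -311*0 - 154 = 0 - 154 = -154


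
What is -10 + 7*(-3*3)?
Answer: -73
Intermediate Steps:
-10 + 7*(-3*3) = -10 + 7*(-9) = -10 - 63 = -73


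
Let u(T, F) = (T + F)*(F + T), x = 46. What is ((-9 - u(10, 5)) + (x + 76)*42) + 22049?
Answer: 26939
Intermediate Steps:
u(T, F) = (F + T)² (u(T, F) = (F + T)*(F + T) = (F + T)²)
((-9 - u(10, 5)) + (x + 76)*42) + 22049 = ((-9 - (5 + 10)²) + (46 + 76)*42) + 22049 = ((-9 - 1*15²) + 122*42) + 22049 = ((-9 - 1*225) + 5124) + 22049 = ((-9 - 225) + 5124) + 22049 = (-234 + 5124) + 22049 = 4890 + 22049 = 26939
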